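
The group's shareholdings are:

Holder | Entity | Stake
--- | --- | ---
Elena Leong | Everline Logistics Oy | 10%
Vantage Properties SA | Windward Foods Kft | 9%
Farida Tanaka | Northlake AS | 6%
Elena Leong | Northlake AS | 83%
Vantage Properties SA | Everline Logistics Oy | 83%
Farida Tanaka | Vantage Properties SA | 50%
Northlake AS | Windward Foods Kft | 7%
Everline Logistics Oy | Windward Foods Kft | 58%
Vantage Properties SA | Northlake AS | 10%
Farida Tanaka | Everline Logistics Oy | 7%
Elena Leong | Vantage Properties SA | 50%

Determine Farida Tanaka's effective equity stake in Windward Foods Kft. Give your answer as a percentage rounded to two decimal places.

33.40%

Farida reaches Windward along 5 paths.
Via Vantage: 50% × 9% = 4.5%.
Via Vantage → Everline: 50% × 83% × 58% = 24.07%.
Via Everline: 7% × 58% = 4.06%.
Via Vantage → Northlake: 50% × 10% × 7% = 0.35%.
Via Northlake: 6% × 7% = 0.42%.
Total: 4.5% + 24.07% + 4.06% + 0.35% + 0.42% = 33.4%.
Rounded: 33.40%.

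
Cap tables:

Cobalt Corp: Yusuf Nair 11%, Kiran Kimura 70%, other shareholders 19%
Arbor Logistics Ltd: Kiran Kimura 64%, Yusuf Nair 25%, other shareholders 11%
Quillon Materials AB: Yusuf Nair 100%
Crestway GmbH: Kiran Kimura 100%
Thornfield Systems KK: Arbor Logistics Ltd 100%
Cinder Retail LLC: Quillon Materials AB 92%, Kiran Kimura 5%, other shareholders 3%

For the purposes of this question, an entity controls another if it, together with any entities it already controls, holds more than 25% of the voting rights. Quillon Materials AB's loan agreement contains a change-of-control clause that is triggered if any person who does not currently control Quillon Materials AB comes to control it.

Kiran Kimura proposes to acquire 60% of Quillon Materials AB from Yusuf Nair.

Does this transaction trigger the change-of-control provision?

Yes

The purchase adds only to Kiran's holdings (Yusuf's stake shrinks), so Kiran is the only person who could newly come to control Quillon.
Kiran holds 70% of Cobalt, so Kiran controls Cobalt.
Kiran holds 64% of Arbor, so Kiran controls Arbor.
Kiran holds 100% of Crestway, so Kiran controls Crestway.
Arbor holds 100% of Thornfield, so Kiran controls Thornfield.
Neither Kiran nor any entity Kiran controls holds any voting interest in Quillon.
So before the transaction, Kiran does not control Quillon.
After the purchase, Kiran holds 60% of Quillon directly, and Yusuf's stake falls to 40%.
Kiran holds 60% of Quillon, so Kiran controls Quillon.
Kiran did not control Quillon before and does after, so the clause is triggered.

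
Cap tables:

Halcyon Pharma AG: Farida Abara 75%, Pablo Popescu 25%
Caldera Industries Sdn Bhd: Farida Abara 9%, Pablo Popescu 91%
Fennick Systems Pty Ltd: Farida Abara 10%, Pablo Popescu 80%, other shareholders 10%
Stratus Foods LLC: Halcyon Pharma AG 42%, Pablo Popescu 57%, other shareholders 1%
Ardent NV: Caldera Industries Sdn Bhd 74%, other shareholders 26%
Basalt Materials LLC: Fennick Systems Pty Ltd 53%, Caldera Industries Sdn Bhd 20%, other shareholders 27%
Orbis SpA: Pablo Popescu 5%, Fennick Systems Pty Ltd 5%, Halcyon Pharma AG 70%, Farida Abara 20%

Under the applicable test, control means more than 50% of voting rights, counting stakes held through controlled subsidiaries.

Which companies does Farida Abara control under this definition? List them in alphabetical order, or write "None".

Halcyon Pharma AG, Orbis SpA

Farida holds 75% of Halcyon, so Farida controls Halcyon.
Halcyon and Farida together hold 70% + 20% = 90% of Orbis, so Farida controls Orbis.
No other company's threshold is met.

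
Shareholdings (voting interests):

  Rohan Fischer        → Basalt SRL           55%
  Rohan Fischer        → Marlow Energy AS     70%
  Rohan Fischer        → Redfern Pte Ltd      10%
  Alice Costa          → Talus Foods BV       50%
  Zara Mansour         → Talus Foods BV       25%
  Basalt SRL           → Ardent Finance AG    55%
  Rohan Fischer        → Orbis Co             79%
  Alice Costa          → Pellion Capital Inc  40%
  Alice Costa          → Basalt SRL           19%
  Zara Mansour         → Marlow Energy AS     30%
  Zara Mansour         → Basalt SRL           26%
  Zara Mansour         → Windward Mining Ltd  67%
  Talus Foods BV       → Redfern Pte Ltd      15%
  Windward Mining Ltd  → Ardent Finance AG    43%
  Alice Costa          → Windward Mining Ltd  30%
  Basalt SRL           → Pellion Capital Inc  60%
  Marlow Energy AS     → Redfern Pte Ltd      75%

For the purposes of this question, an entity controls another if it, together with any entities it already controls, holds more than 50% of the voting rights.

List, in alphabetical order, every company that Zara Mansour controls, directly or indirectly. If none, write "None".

Zara holds 67% of Windward, so Zara controls Windward.
No other company's threshold is met.

Windward Mining Ltd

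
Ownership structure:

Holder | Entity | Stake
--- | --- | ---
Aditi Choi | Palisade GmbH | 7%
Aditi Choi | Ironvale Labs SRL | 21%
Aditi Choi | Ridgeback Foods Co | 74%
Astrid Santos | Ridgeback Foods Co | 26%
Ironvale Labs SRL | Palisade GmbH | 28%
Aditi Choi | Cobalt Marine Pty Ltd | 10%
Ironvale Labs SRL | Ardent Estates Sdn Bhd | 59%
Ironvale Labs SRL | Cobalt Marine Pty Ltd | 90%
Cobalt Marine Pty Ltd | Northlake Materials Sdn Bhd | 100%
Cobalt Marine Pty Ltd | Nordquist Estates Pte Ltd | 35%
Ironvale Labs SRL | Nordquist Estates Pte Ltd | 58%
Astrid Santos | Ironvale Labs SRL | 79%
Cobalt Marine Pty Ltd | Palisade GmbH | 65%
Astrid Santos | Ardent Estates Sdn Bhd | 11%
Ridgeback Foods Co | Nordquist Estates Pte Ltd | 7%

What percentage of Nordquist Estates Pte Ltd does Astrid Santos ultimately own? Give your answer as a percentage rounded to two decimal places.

72.53%

Astrid reaches Nordquist along 3 paths.
Via Ironvale: 79% × 58% = 45.82%.
Via Ironvale → Cobalt: 79% × 90% × 35% = 24.885%.
Via Ridgeback: 26% × 7% = 1.82%.
Total: 45.82% + 24.885% + 1.82% = 72.525%.
Rounded: 72.53%.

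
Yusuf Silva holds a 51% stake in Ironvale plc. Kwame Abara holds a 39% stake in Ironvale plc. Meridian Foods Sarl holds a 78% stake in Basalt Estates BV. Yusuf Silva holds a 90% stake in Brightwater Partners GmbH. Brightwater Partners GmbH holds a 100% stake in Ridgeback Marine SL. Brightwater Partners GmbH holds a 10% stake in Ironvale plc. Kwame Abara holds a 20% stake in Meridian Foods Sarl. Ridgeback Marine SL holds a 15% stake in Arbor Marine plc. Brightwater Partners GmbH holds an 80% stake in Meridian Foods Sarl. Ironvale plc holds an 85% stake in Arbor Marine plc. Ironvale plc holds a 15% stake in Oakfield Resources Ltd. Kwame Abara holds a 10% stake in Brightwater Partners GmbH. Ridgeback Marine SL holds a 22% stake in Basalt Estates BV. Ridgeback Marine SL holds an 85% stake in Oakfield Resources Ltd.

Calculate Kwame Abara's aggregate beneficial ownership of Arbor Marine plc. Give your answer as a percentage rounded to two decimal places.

35.50%

Kwame reaches Arbor along 3 paths.
Via Brightwater → Ironvale: 10% × 10% × 85% = 0.85%.
Via Ironvale: 39% × 85% = 33.15%.
Via Brightwater → Ridgeback: 10% × 100% × 15% = 1.5%.
Total: 0.85% + 33.15% + 1.5% = 35.5%.
Rounded: 35.50%.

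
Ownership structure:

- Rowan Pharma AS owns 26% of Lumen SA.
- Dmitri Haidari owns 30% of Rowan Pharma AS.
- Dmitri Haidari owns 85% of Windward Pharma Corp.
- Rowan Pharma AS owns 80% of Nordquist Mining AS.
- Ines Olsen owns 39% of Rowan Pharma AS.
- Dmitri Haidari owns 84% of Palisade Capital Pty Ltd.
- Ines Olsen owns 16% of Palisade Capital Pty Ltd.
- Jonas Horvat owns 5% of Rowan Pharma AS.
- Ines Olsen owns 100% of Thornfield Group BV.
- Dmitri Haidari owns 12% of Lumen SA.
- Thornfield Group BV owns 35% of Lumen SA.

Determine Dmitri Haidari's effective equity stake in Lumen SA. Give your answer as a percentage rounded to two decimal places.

Dmitri reaches Lumen along 2 paths.
Direct stake: 12% = 12%.
Via Rowan: 30% × 26% = 7.8%.
Total: 12% + 7.8% = 19.8%.
Rounded: 19.80%.

19.80%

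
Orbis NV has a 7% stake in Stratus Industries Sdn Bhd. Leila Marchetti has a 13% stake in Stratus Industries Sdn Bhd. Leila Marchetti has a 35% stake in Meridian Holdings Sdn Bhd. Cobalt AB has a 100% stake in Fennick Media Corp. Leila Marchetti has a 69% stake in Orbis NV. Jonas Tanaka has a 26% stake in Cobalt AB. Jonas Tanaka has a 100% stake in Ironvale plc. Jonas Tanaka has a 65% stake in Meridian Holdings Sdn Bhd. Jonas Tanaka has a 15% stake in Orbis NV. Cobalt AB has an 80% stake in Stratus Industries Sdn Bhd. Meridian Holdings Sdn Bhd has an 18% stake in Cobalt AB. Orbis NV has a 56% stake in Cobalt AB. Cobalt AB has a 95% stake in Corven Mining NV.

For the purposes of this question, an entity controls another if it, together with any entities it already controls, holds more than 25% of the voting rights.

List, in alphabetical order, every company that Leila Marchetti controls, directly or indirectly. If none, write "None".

Cobalt AB, Corven Mining NV, Fennick Media Corp, Meridian Holdings Sdn Bhd, Orbis NV, Stratus Industries Sdn Bhd

Leila holds 69% of Orbis, so Leila controls Orbis.
Leila holds 35% of Meridian, so Leila controls Meridian.
Meridian and Orbis together hold 18% + 56% = 74% of Cobalt, so Leila controls Cobalt.
Cobalt holds 100% of Fennick, so Leila controls Fennick.
Orbis and Cobalt and Leila together hold 7% + 80% + 13% = 100% of Stratus, so Leila controls Stratus.
Cobalt holds 95% of Corven, so Leila controls Corven.
No other company's threshold is met.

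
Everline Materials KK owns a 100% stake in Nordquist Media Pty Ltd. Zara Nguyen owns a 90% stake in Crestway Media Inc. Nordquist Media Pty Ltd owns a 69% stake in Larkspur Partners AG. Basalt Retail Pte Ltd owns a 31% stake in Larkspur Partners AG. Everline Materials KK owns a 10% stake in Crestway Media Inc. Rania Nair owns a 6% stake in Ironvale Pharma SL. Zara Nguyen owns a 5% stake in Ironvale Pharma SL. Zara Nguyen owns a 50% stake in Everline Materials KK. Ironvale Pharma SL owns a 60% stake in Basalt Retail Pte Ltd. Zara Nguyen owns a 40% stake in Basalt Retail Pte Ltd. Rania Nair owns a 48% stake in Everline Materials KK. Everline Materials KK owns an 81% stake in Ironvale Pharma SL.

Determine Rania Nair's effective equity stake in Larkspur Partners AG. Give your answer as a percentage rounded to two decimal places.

Rania reaches Larkspur along 3 paths.
Via Everline → Nordquist: 48% × 100% × 69% = 33.12%.
Via Everline → Ironvale → Basalt: 48% × 81% × 60% × 31% = 7.23168%.
Via Ironvale → Basalt: 6% × 60% × 31% = 1.116%.
Total: 33.12% + 7.23168% + 1.116% = 41.46768%.
Rounded: 41.47%.

41.47%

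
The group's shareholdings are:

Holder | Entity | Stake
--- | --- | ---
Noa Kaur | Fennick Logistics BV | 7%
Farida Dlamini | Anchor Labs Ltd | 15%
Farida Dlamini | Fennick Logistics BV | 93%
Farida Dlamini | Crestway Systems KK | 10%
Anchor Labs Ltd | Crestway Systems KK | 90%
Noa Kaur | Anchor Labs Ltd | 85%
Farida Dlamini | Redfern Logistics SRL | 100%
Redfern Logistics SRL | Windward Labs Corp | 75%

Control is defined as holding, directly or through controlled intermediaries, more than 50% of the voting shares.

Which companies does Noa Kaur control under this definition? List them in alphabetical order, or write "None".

Noa holds 85% of Anchor, so Noa controls Anchor.
Anchor holds 90% of Crestway, so Noa controls Crestway.
No other company's threshold is met.

Anchor Labs Ltd, Crestway Systems KK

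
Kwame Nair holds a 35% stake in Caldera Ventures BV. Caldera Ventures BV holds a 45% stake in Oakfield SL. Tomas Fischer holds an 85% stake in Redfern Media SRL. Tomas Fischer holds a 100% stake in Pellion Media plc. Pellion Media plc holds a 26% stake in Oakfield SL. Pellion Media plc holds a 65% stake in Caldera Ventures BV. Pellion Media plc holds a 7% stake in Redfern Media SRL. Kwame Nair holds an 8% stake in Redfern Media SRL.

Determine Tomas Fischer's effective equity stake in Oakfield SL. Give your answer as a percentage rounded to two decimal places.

55.25%

Tomas reaches Oakfield along 2 paths.
Via Pellion → Caldera: 100% × 65% × 45% = 29.25%.
Via Pellion: 100% × 26% = 26%.
Total: 29.25% + 26% = 55.25%.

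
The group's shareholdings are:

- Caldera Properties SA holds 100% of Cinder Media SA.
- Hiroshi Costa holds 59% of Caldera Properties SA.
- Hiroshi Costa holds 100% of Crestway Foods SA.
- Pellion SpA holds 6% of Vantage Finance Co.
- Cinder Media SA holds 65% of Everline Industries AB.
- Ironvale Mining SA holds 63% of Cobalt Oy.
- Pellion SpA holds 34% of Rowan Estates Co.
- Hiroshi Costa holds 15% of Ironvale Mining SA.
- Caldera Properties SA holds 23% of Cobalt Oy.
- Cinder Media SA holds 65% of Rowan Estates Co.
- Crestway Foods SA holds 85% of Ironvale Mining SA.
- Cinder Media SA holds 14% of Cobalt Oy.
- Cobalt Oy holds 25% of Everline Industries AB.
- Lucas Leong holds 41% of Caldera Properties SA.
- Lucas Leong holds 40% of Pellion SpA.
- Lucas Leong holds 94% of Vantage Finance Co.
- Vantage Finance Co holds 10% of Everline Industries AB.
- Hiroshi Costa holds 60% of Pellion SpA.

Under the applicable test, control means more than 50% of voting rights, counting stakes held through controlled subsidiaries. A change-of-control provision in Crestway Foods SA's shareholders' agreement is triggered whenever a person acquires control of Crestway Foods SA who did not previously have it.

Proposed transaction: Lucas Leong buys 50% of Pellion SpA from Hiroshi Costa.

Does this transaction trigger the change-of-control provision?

No

The purchase adds only to Lucas's holdings (Hiroshi's stake shrinks), so Lucas is the only person who could newly come to control Crestway.
Lucas holds 94% of Vantage, so Lucas controls Vantage.
Neither Lucas nor any entity Lucas controls holds any voting interest in Crestway.
So before the transaction, Lucas does not control Crestway.
After the purchase, Lucas's direct stake in Pellion rises to 40% + 50% = 90%, and Hiroshi's stake falls to 10%.
Lucas holds 90% of Pellion, so Lucas controls Pellion.
Lucas and Pellion together hold 94% + 6% = 100% of Vantage, so Lucas controls Vantage.
After the transaction, neither Lucas nor any entity Lucas controls holds a voting interest in Crestway, so Lucas still does not control it.
No new person acquires control, so the clause is not triggered.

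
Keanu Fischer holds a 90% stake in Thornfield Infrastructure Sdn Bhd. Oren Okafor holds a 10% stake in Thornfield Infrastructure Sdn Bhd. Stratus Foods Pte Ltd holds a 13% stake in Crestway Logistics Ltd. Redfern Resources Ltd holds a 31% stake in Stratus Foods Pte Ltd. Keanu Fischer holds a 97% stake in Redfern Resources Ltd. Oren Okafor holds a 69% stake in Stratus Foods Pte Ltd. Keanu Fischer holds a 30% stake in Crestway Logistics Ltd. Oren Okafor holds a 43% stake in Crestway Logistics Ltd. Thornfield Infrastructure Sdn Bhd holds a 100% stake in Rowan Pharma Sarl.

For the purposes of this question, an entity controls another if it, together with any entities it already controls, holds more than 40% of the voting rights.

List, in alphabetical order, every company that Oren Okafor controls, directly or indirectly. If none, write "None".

Oren holds 69% of Stratus, so Oren controls Stratus.
Stratus and Oren together hold 13% + 43% = 56% of Crestway, so Oren controls Crestway.
No other company's threshold is met.

Crestway Logistics Ltd, Stratus Foods Pte Ltd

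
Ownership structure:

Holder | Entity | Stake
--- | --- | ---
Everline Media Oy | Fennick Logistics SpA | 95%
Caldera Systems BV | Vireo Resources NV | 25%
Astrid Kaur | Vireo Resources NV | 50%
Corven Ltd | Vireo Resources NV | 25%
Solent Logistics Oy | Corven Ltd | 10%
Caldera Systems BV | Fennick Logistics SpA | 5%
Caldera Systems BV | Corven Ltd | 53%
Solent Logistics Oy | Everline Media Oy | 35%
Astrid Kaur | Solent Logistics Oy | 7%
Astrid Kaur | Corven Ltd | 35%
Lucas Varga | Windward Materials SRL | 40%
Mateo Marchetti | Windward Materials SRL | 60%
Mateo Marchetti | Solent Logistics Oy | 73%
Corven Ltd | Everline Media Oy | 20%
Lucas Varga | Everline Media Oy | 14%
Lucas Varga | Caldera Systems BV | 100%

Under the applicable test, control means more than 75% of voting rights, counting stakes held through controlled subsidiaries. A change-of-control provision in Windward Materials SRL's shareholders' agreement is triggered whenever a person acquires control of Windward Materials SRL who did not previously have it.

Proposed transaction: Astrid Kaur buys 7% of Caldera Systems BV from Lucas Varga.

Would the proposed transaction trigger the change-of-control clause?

No

The purchase adds only to Astrid's holdings (Lucas's stake shrinks), so Astrid is the only person who could newly come to control Windward.
Astrid's largest direct stake is 50% in Vireo, which does not meet the threshold, so Astrid controls no company.
Neither Astrid nor any entity Astrid controls holds any voting interest in Windward.
So before the transaction, Astrid does not control Windward.
After the purchase, Astrid holds 7% of Caldera directly, and Lucas's stake falls to 93%.
Astrid's side now holds 7% of Caldera, not > 75%, so Astrid still does not control Caldera.
After the transaction, neither Astrid nor any entity Astrid controls holds a voting interest in Windward, so Astrid still does not control it.
No new person acquires control, so the clause is not triggered.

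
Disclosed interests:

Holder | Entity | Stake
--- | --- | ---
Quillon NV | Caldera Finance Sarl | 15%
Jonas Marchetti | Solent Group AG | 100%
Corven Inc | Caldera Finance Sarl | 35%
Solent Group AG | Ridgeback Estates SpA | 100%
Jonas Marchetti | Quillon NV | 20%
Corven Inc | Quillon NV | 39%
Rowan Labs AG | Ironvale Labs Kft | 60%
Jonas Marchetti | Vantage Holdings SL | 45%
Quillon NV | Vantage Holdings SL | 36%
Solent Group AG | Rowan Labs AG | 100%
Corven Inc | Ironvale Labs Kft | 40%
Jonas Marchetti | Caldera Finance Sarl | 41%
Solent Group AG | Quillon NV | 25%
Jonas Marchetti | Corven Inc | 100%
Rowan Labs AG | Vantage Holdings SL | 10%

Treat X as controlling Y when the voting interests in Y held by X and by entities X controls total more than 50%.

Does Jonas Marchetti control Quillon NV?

Yes

Jonas holds 100% of Solent, so Jonas controls Solent.
Jonas holds 100% of Corven, so Jonas controls Corven.
Jonas and Solent and Corven together hold 20% + 25% + 39% = 84% of Quillon, so Jonas controls Quillon.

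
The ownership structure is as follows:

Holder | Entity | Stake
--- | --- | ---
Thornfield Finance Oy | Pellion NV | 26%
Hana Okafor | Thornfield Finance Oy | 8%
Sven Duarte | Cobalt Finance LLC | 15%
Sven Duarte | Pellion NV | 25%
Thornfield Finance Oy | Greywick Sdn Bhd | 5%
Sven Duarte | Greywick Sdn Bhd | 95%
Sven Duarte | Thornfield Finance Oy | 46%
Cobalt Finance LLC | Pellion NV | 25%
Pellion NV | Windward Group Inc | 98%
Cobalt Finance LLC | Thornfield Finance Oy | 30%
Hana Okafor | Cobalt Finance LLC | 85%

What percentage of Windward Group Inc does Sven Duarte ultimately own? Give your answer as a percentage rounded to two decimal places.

41.04%

Sven reaches Windward along 4 paths.
Via Cobalt → Pellion: 15% × 25% × 98% = 3.675%.
Via Thornfield → Pellion: 46% × 26% × 98% = 11.7208%.
Via Cobalt → Thornfield → Pellion: 15% × 30% × 26% × 98% = 1.1466%.
Via Pellion: 25% × 98% = 24.5%.
Total: 3.675% + 11.7208% + 1.1466% + 24.5% = 41.0424%.
Rounded: 41.04%.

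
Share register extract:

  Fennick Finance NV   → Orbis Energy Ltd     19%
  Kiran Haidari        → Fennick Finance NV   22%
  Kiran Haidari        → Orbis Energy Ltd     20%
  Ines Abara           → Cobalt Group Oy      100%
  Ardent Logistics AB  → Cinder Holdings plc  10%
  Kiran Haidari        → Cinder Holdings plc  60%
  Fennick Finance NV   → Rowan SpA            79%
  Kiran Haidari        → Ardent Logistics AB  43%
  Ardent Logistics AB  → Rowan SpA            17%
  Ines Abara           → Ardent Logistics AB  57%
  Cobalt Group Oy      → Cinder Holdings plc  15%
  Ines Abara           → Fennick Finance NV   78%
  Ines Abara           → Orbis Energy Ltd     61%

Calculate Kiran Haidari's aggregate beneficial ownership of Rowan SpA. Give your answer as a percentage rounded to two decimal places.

24.69%

Kiran reaches Rowan along 2 paths.
Via Fennick: 22% × 79% = 17.38%.
Via Ardent: 43% × 17% = 7.31%.
Total: 17.38% + 7.31% = 24.69%.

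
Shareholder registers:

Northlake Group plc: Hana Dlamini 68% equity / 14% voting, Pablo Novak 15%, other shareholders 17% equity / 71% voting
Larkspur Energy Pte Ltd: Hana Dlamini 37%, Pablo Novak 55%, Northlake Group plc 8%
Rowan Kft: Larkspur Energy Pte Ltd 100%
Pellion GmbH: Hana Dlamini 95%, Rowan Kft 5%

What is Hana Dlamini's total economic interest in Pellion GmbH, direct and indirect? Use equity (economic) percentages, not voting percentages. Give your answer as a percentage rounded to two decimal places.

Hana reaches Pellion along 3 paths.
Direct stake: 95% = 95%.
Via Larkspur → Rowan: 37% × 100% × 5% = 1.85%.
Via Northlake → Larkspur → Rowan: 68% × 8% × 100% × 5% = 0.272%.
Total: 95% + 1.85% + 0.272% = 97.122%.
Rounded: 97.12%.

97.12%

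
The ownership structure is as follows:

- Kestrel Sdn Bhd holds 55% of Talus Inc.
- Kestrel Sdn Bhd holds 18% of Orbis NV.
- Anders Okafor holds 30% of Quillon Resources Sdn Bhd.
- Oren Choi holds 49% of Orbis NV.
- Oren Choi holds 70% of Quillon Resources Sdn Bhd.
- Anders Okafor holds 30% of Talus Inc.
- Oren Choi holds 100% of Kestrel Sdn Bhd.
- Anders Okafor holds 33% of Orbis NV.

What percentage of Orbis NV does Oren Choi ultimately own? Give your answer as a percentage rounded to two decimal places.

Oren reaches Orbis along 2 paths.
Direct stake: 49% = 49%.
Via Kestrel: 100% × 18% = 18%.
Total: 49% + 18% = 67%.
Rounded: 67.00%.

67.00%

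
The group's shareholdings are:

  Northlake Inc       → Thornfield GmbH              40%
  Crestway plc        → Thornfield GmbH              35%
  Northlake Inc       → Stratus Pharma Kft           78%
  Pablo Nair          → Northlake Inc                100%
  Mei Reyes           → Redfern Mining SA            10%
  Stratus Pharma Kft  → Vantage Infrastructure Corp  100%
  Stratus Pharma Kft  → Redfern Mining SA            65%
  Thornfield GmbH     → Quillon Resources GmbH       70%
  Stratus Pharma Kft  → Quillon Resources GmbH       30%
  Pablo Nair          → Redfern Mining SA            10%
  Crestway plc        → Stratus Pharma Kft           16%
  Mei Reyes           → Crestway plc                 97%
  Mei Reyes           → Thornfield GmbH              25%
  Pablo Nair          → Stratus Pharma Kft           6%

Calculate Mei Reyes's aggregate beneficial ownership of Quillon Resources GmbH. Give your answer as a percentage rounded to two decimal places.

Mei reaches Quillon along 3 paths.
Via Crestway → Stratus: 97% × 16% × 30% = 4.656%.
Via Crestway → Thornfield: 97% × 35% × 70% = 23.765%.
Via Thornfield: 25% × 70% = 17.5%.
Total: 4.656% + 23.765% + 17.5% = 45.921%.
Rounded: 45.92%.

45.92%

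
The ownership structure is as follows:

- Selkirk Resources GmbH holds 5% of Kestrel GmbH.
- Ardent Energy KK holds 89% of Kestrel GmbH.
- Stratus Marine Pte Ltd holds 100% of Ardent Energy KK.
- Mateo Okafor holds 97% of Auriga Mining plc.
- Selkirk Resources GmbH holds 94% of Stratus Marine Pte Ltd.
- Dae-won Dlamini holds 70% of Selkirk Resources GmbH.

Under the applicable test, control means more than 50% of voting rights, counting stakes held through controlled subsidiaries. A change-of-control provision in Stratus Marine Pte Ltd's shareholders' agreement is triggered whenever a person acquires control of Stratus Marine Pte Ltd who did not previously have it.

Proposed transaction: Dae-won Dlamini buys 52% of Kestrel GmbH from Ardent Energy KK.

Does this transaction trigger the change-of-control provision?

The purchase adds only to Dae-won's holdings (Ardent's stake shrinks), so Dae-won is the only person who could newly come to control Stratus.
Dae-won holds 70% of Selkirk, so Dae-won controls Selkirk.
Selkirk holds 94% of Stratus, so Dae-won controls Stratus.
So Dae-won already controls Stratus before the transaction.
After the purchase, Dae-won holds 52% of Kestrel directly, and Ardent's stake falls to 37%.
Dae-won controlled Stratus already, so this is not a new person acquiring control; every other person's position is unchanged or reduced.
No new person acquires control, so the clause is not triggered.

No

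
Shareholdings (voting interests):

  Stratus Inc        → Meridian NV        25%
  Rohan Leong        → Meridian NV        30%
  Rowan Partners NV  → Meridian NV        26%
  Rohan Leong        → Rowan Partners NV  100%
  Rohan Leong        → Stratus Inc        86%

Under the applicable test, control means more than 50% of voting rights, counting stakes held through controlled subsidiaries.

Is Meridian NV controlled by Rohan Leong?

Yes

Rohan holds 100% of Rowan, so Rohan controls Rowan.
Rohan holds 86% of Stratus, so Rohan controls Stratus.
Rohan and Rowan and Stratus together hold 30% + 26% + 25% = 81% of Meridian, so Rohan controls Meridian.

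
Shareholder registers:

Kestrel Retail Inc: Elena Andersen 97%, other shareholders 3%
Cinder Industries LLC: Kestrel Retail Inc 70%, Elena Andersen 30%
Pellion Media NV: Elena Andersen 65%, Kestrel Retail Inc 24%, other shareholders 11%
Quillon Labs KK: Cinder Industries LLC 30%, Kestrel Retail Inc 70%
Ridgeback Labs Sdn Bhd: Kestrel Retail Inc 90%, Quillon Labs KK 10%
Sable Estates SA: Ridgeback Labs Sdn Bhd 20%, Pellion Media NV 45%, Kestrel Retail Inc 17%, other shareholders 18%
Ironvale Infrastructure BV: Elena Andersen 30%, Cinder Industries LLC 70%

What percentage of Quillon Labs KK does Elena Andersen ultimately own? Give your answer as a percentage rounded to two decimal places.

Elena reaches Quillon along 3 paths.
Via Kestrel → Cinder: 97% × 70% × 30% = 20.37%.
Via Cinder: 30% × 30% = 9%.
Via Kestrel: 97% × 70% = 67.9%.
Total: 20.37% + 9% + 67.9% = 97.27%.

97.27%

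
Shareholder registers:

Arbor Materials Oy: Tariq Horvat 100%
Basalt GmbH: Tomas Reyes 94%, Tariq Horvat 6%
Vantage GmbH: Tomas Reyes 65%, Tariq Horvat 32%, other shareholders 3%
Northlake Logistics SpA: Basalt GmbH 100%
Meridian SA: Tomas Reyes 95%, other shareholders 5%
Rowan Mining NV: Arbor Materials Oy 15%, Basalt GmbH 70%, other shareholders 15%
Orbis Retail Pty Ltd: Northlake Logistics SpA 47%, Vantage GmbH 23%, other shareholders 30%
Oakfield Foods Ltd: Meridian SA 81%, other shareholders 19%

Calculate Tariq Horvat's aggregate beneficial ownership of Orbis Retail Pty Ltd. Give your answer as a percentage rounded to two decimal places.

Tariq reaches Orbis along 2 paths.
Via Basalt → Northlake: 6% × 100% × 47% = 2.82%.
Via Vantage: 32% × 23% = 7.36%.
Total: 2.82% + 7.36% = 10.18%.

10.18%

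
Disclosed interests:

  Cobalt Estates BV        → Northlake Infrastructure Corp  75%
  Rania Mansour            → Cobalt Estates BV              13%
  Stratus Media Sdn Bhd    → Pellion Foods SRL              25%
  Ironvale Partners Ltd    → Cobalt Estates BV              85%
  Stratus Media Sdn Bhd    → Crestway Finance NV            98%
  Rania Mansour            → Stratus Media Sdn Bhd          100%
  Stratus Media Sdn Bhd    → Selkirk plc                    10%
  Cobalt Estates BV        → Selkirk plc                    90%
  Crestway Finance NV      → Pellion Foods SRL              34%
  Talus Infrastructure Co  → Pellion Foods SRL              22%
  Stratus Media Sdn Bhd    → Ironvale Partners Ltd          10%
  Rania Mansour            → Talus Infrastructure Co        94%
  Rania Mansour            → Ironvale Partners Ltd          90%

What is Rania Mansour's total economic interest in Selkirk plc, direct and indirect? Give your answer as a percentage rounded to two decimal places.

Rania reaches Selkirk along 4 paths.
Via Stratus → Ironvale → Cobalt: 100% × 10% × 85% × 90% = 7.65%.
Via Ironvale → Cobalt: 90% × 85% × 90% = 68.85%.
Via Cobalt: 13% × 90% = 11.7%.
Via Stratus: 100% × 10% = 10%.
Total: 7.65% + 68.85% + 11.7% + 10% = 98.2%.
Rounded: 98.20%.

98.20%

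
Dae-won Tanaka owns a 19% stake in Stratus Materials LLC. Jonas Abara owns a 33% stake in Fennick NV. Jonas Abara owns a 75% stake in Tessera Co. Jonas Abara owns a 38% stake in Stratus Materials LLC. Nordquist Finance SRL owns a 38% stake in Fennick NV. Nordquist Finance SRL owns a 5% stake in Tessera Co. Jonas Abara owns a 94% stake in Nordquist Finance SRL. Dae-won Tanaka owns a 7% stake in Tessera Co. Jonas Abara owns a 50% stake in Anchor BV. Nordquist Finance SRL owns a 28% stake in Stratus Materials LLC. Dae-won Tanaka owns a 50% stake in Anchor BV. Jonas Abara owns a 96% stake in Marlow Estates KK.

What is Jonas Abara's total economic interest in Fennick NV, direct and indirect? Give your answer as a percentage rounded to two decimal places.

Jonas reaches Fennick along 2 paths.
Direct stake: 33% = 33%.
Via Nordquist: 94% × 38% = 35.72%.
Total: 33% + 35.72% = 68.72%.

68.72%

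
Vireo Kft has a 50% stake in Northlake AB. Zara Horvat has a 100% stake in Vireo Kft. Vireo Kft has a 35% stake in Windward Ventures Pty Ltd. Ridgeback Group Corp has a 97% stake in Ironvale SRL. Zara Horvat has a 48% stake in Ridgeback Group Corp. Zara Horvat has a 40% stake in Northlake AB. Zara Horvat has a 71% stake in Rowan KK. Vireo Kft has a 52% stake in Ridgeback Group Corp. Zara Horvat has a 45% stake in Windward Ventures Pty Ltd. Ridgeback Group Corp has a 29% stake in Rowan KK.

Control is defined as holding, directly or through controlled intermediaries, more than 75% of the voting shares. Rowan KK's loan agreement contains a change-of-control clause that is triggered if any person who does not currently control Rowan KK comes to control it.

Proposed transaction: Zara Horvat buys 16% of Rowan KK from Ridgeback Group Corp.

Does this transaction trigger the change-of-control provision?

The purchase adds only to Zara's holdings (Ridgeback's stake shrinks), so Zara is the only person who could newly come to control Rowan.
Zara holds 100% of Vireo, so Zara controls Vireo.
Vireo and Zara together hold 52% + 48% = 100% of Ridgeback, so Zara controls Ridgeback.
Ridgeback and Zara together hold 29% + 71% = 100% of Rowan, so Zara controls Rowan.
So Zara already controls Rowan before the transaction.
After the purchase, Zara's direct stake in Rowan rises to 71% + 16% = 87%, and Ridgeback's stake falls to 13%.
Zara controlled Rowan already, so this is not a new person acquiring control; every other person's position is unchanged or reduced.
No new person acquires control, so the clause is not triggered.

No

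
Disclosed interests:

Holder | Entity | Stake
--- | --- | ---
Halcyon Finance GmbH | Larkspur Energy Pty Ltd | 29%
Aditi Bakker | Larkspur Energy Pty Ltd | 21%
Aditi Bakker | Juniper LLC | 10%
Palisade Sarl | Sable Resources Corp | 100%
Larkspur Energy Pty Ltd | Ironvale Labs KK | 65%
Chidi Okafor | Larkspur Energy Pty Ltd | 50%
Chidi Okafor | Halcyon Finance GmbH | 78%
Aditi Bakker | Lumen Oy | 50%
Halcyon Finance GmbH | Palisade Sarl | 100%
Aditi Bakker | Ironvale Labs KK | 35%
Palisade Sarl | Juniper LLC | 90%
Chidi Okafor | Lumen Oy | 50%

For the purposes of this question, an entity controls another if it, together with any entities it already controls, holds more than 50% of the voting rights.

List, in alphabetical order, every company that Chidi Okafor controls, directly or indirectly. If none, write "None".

Halcyon Finance GmbH, Ironvale Labs KK, Juniper LLC, Larkspur Energy Pty Ltd, Palisade Sarl, Sable Resources Corp

Chidi holds 78% of Halcyon, so Chidi controls Halcyon.
Halcyon holds 100% of Palisade, so Chidi controls Palisade.
Chidi and Halcyon together hold 50% + 29% = 79% of Larkspur, so Chidi controls Larkspur.
Palisade holds 100% of Sable, so Chidi controls Sable.
Palisade holds 90% of Juniper, so Chidi controls Juniper.
Larkspur holds 65% of Ironvale, so Chidi controls Ironvale.
No other company's threshold is met.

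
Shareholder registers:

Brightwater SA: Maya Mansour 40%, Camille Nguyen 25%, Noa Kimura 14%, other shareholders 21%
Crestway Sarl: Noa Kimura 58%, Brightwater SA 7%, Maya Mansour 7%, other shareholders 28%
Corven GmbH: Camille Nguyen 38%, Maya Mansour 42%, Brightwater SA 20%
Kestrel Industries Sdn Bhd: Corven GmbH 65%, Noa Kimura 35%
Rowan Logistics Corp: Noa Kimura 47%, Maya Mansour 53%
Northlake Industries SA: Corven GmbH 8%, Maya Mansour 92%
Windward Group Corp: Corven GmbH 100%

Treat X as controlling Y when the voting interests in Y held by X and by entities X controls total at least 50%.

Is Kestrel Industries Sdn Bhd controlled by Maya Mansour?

Maya holds 53% of Rowan, so Maya controls Rowan.
Maya holds 92% of Northlake, so Maya controls Northlake.
Neither Maya nor any entity Maya controls holds any voting interest in Kestrel.
So Maya does not control Kestrel.

No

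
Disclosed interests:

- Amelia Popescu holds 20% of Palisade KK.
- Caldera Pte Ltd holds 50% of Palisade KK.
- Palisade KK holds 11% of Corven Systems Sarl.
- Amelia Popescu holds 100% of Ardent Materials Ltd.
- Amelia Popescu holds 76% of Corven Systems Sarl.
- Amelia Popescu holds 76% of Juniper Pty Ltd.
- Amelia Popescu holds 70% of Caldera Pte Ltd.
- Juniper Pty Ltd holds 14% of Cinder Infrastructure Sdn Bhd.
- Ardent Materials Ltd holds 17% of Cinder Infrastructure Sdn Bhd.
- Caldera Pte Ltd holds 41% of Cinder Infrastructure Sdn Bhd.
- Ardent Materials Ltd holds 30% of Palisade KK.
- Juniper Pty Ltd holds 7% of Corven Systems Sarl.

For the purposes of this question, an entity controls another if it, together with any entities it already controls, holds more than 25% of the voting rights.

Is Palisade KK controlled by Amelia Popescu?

Yes

Amelia holds 100% of Ardent, so Amelia controls Ardent.
Amelia holds 70% of Caldera, so Amelia controls Caldera.
Caldera and Amelia and Ardent together hold 50% + 20% + 30% = 100% of Palisade, so Amelia controls Palisade.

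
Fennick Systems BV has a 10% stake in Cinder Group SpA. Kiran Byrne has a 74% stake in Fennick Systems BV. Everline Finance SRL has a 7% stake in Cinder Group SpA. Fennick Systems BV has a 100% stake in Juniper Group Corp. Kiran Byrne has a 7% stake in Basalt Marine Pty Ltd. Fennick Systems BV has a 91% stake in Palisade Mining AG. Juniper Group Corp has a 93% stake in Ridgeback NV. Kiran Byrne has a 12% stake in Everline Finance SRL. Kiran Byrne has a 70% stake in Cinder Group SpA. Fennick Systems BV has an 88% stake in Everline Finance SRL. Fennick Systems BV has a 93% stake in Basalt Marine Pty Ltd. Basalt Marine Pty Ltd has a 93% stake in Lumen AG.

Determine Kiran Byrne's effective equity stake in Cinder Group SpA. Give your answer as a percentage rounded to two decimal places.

82.80%

Kiran reaches Cinder along 4 paths.
Via Fennick → Everline: 74% × 88% × 7% = 4.5584%.
Via Everline: 12% × 7% = 0.84%.
Direct stake: 70% = 70%.
Via Fennick: 74% × 10% = 7.4%.
Total: 4.5584% + 0.84% + 70% + 7.4% = 82.7984%.
Rounded: 82.80%.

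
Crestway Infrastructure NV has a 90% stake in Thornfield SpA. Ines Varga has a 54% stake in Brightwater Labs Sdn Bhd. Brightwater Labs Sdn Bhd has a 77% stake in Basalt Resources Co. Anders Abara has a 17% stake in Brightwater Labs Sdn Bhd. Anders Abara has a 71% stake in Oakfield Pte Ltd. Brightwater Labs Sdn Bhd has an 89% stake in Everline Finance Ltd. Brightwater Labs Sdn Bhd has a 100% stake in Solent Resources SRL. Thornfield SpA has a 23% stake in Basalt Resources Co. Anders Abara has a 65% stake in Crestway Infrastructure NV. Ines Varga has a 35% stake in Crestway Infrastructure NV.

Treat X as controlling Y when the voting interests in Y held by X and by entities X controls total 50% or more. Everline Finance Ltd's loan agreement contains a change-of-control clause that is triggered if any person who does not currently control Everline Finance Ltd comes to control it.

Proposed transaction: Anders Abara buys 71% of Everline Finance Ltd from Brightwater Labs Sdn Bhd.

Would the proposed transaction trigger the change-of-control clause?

Yes

The purchase adds only to Anders's holdings (Brightwater's stake shrinks), so Anders is the only person who could newly come to control Everline.
Anders holds 65% of Crestway, so Anders controls Crestway.
Anders holds 71% of Oakfield, so Anders controls Oakfield.
Crestway holds 90% of Thornfield, so Anders controls Thornfield.
Neither Anders nor any entity Anders controls holds any voting interest in Everline.
So before the transaction, Anders does not control Everline.
After the purchase, Anders holds 71% of Everline directly, and Brightwater's stake falls to 18%.
Anders holds 71% of Everline, so Anders controls Everline.
Anders did not control Everline before and does after, so the clause is triggered.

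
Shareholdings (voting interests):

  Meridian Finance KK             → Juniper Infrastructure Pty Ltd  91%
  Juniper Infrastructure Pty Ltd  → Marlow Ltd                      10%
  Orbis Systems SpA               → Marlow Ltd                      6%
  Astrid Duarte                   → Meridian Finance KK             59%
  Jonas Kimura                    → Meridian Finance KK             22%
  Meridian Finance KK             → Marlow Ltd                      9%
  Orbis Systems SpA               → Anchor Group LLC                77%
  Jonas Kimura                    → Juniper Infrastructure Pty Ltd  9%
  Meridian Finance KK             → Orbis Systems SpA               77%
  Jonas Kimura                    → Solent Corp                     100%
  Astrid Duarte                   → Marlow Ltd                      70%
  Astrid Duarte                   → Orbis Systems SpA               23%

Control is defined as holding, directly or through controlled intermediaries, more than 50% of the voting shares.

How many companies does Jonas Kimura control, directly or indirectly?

1

Jonas holds 100% of Solent, so Jonas controls Solent.
No other company's threshold is met.
Jonas controls 1 company.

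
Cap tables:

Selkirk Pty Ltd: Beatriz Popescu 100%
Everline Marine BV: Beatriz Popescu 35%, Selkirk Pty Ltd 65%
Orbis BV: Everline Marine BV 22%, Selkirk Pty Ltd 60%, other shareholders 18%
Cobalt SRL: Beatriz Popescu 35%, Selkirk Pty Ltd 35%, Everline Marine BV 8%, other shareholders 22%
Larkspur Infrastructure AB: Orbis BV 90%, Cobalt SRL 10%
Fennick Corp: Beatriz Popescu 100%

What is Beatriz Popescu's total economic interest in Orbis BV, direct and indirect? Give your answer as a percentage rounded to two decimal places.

82.00%

Beatriz reaches Orbis along 3 paths.
Via Everline: 35% × 22% = 7.7%.
Via Selkirk → Everline: 100% × 65% × 22% = 14.3%.
Via Selkirk: 100% × 60% = 60%.
Total: 7.7% + 14.3% + 60% = 82%.
Rounded: 82.00%.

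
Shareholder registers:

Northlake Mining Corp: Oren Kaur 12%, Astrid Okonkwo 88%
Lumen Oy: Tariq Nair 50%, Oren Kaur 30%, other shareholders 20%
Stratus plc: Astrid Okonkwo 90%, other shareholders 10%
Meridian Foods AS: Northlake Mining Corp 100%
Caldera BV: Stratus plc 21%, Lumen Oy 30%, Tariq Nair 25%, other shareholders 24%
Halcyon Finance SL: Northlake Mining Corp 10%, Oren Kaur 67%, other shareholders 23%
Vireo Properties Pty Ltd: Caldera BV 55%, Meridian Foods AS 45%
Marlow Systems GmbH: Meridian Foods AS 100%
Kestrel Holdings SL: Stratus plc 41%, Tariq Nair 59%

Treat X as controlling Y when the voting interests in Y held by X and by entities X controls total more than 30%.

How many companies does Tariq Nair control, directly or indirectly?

Tariq holds 50% of Lumen, so Tariq controls Lumen.
Lumen and Tariq together hold 30% + 25% = 55% of Caldera, so Tariq controls Caldera.
Caldera holds 55% of Vireo, so Tariq controls Vireo.
Tariq holds 59% of Kestrel, so Tariq controls Kestrel.
No other company's threshold is met.
Tariq controls 4 companies.

4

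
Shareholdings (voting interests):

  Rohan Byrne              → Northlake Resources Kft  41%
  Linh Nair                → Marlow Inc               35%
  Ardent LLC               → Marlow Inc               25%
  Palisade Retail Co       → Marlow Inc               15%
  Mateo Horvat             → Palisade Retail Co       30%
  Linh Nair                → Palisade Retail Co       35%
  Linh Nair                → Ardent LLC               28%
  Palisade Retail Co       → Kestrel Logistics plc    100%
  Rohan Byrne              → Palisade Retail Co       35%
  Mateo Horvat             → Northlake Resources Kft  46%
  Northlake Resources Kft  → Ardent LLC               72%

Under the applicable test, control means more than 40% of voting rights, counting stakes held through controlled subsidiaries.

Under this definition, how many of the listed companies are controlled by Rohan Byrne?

Rohan holds 41% of Northlake, so Rohan controls Northlake.
Northlake holds 72% of Ardent, so Rohan controls Ardent.
No other company's threshold is met.
Rohan controls 2 companies.

2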